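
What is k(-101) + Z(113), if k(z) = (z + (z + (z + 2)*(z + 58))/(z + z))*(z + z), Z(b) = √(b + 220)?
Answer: 24558 + 3*√37 ≈ 24576.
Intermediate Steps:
Z(b) = √(220 + b)
k(z) = 2*z*(z + (z + (2 + z)*(58 + z))/(2*z)) (k(z) = (z + (z + (2 + z)*(58 + z))/((2*z)))*(2*z) = (z + (z + (2 + z)*(58 + z))*(1/(2*z)))*(2*z) = (z + (z + (2 + z)*(58 + z))/(2*z))*(2*z) = 2*z*(z + (z + (2 + z)*(58 + z))/(2*z)))
k(-101) + Z(113) = (116 + 3*(-101)² + 61*(-101)) + √(220 + 113) = (116 + 3*10201 - 6161) + √333 = (116 + 30603 - 6161) + 3*√37 = 24558 + 3*√37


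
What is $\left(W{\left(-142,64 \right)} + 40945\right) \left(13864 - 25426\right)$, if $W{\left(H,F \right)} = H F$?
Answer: $-368330634$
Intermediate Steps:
$W{\left(H,F \right)} = F H$
$\left(W{\left(-142,64 \right)} + 40945\right) \left(13864 - 25426\right) = \left(64 \left(-142\right) + 40945\right) \left(13864 - 25426\right) = \left(-9088 + 40945\right) \left(-11562\right) = 31857 \left(-11562\right) = -368330634$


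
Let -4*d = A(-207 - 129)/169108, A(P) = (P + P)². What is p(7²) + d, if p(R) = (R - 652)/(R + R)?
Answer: -28258983/4143146 ≈ -6.8207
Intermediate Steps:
A(P) = 4*P² (A(P) = (2*P)² = 4*P²)
p(R) = (-652 + R)/(2*R) (p(R) = (-652 + R)/((2*R)) = (-652 + R)*(1/(2*R)) = (-652 + R)/(2*R))
d = -28224/42277 (d = -4*(-207 - 129)²/(4*169108) = -4*(-336)²/(4*169108) = -4*112896/(4*169108) = -112896/169108 = -¼*112896/42277 = -28224/42277 ≈ -0.66760)
p(7²) + d = (-652 + 7²)/(2*(7²)) - 28224/42277 = (½)*(-652 + 49)/49 - 28224/42277 = (½)*(1/49)*(-603) - 28224/42277 = -603/98 - 28224/42277 = -28258983/4143146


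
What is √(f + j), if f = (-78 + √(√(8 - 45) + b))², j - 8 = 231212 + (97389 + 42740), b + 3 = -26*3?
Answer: √(371349 + (78 - √(-81 + I*√37))²) ≈ 614.25 - 1.139*I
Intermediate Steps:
b = -81 (b = -3 - 26*3 = -3 - 78 = -81)
j = 371349 (j = 8 + (231212 + (97389 + 42740)) = 8 + (231212 + 140129) = 8 + 371341 = 371349)
f = (-78 + √(-81 + I*√37))² (f = (-78 + √(√(8 - 45) - 81))² = (-78 + √(√(-37) - 81))² = (-78 + √(I*√37 - 81))² = (-78 + √(-81 + I*√37))² ≈ 5950.3 - 1398.9*I)
√(f + j) = √((78 - √(-81 + I*√37))² + 371349) = √(371349 + (78 - √(-81 + I*√37))²)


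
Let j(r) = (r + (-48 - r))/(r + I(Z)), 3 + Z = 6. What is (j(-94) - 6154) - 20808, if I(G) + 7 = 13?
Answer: -296576/11 ≈ -26961.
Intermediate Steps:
Z = 3 (Z = -3 + 6 = 3)
I(G) = 6 (I(G) = -7 + 13 = 6)
j(r) = -48/(6 + r) (j(r) = (r + (-48 - r))/(r + 6) = -48/(6 + r))
(j(-94) - 6154) - 20808 = (-48/(6 - 94) - 6154) - 20808 = (-48/(-88) - 6154) - 20808 = (-48*(-1/88) - 6154) - 20808 = (6/11 - 6154) - 20808 = -67688/11 - 20808 = -296576/11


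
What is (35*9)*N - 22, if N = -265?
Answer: -83497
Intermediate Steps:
(35*9)*N - 22 = (35*9)*(-265) - 22 = 315*(-265) - 22 = -83475 - 22 = -83497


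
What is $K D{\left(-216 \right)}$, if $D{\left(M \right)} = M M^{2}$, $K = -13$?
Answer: $131010048$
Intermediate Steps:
$D{\left(M \right)} = M^{3}$
$K D{\left(-216 \right)} = - 13 \left(-216\right)^{3} = \left(-13\right) \left(-10077696\right) = 131010048$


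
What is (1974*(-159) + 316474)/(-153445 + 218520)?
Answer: 2608/65075 ≈ 0.040077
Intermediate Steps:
(1974*(-159) + 316474)/(-153445 + 218520) = (-313866 + 316474)/65075 = 2608*(1/65075) = 2608/65075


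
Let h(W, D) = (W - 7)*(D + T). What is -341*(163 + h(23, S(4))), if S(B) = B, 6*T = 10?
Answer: -259501/3 ≈ -86500.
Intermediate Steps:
T = 5/3 (T = (⅙)*10 = 5/3 ≈ 1.6667)
h(W, D) = (-7 + W)*(5/3 + D) (h(W, D) = (W - 7)*(D + 5/3) = (-7 + W)*(5/3 + D))
-341*(163 + h(23, S(4))) = -341*(163 + (-35/3 - 7*4 + (5/3)*23 + 4*23)) = -341*(163 + (-35/3 - 28 + 115/3 + 92)) = -341*(163 + 272/3) = -341*761/3 = -259501/3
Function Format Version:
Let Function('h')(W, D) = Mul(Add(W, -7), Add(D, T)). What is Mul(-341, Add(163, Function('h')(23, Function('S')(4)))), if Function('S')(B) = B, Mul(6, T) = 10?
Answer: Rational(-259501, 3) ≈ -86500.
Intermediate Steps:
T = Rational(5, 3) (T = Mul(Rational(1, 6), 10) = Rational(5, 3) ≈ 1.6667)
Function('h')(W, D) = Mul(Add(-7, W), Add(Rational(5, 3), D)) (Function('h')(W, D) = Mul(Add(W, -7), Add(D, Rational(5, 3))) = Mul(Add(-7, W), Add(Rational(5, 3), D)))
Mul(-341, Add(163, Function('h')(23, Function('S')(4)))) = Mul(-341, Add(163, Add(Rational(-35, 3), Mul(-7, 4), Mul(Rational(5, 3), 23), Mul(4, 23)))) = Mul(-341, Add(163, Add(Rational(-35, 3), -28, Rational(115, 3), 92))) = Mul(-341, Add(163, Rational(272, 3))) = Mul(-341, Rational(761, 3)) = Rational(-259501, 3)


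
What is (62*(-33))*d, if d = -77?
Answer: 157542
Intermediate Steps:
(62*(-33))*d = (62*(-33))*(-77) = -2046*(-77) = 157542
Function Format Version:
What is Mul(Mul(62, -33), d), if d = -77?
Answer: 157542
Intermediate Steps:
Mul(Mul(62, -33), d) = Mul(Mul(62, -33), -77) = Mul(-2046, -77) = 157542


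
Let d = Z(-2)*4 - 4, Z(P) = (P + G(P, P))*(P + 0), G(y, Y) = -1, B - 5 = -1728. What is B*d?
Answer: -34460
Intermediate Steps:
B = -1723 (B = 5 - 1728 = -1723)
Z(P) = P*(-1 + P) (Z(P) = (P - 1)*(P + 0) = (-1 + P)*P = P*(-1 + P))
d = 20 (d = -2*(-1 - 2)*4 - 4 = -2*(-3)*4 - 4 = 6*4 - 4 = 24 - 4 = 20)
B*d = -1723*20 = -34460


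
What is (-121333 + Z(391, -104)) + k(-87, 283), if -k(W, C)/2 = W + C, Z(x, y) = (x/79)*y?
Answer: -9656939/79 ≈ -1.2224e+5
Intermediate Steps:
Z(x, y) = x*y/79 (Z(x, y) = (x*(1/79))*y = (x/79)*y = x*y/79)
k(W, C) = -2*C - 2*W (k(W, C) = -2*(W + C) = -2*(C + W) = -2*C - 2*W)
(-121333 + Z(391, -104)) + k(-87, 283) = (-121333 + (1/79)*391*(-104)) + (-2*283 - 2*(-87)) = (-121333 - 40664/79) + (-566 + 174) = -9625971/79 - 392 = -9656939/79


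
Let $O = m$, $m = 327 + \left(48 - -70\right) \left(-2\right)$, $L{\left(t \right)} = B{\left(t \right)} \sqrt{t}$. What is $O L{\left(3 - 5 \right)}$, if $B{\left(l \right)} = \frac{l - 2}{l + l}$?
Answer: $91 i \sqrt{2} \approx 128.69 i$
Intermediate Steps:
$B{\left(l \right)} = \frac{-2 + l}{2 l}$
$L{\left(t \right)} = \frac{-2 + t}{2 \sqrt{t}}$ ($L{\left(t \right)} = \frac{-2 + t}{2 t} \sqrt{t} = \frac{-2 + t}{2 \sqrt{t}}$)
$m = 91$ ($m = 327 + \left(48 + 70\right) \left(-2\right) = 327 + 118 \left(-2\right) = 327 - 236 = 91$)
$O = 91$
$O L{\left(3 - 5 \right)} = 91 \frac{-2 + \left(3 - 5\right)}{2 \sqrt{3 - 5}} = 91 \frac{-2 - 2}{2 i \sqrt{2}} = 91 \cdot \frac{1}{2} \left(- \frac{i \sqrt{2}}{2}\right) \left(-4\right) = 91 i \sqrt{2}$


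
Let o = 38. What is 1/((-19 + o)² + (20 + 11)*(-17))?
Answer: -1/166 ≈ -0.0060241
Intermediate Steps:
1/((-19 + o)² + (20 + 11)*(-17)) = 1/((-19 + 38)² + (20 + 11)*(-17)) = 1/(19² + 31*(-17)) = 1/(361 - 527) = 1/(-166) = -1/166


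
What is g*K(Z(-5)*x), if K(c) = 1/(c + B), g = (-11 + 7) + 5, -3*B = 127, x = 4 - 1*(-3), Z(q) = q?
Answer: -3/232 ≈ -0.012931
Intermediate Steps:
x = 7 (x = 4 + 3 = 7)
B = -127/3 (B = -1/3*127 = -127/3 ≈ -42.333)
g = 1 (g = -4 + 5 = 1)
K(c) = 1/(-127/3 + c) (K(c) = 1/(c - 127/3) = 1/(-127/3 + c))
g*K(Z(-5)*x) = 1*(3/(-127 + 3*(-5*7))) = 1*(3/(-127 + 3*(-35))) = 1*(3/(-127 - 105)) = 1*(3/(-232)) = 1*(3*(-1/232)) = 1*(-3/232) = -3/232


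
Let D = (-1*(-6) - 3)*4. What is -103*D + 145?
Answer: -1091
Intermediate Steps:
D = 12 (D = (6 - 3)*4 = 3*4 = 12)
-103*D + 145 = -103*12 + 145 = -1236 + 145 = -1091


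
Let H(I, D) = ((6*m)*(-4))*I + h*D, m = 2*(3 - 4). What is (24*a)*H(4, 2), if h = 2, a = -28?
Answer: -131712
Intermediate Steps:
m = -2 (m = 2*(-1) = -2)
H(I, D) = 2*D + 48*I (H(I, D) = ((6*(-2))*(-4))*I + 2*D = (-12*(-4))*I + 2*D = 48*I + 2*D = 2*D + 48*I)
(24*a)*H(4, 2) = (24*(-28))*(2*2 + 48*4) = -672*(4 + 192) = -672*196 = -131712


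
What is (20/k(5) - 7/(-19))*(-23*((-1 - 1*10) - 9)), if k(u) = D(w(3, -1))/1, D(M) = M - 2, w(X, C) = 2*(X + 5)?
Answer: 109940/133 ≈ 826.62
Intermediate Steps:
w(X, C) = 10 + 2*X (w(X, C) = 2*(5 + X) = 10 + 2*X)
D(M) = -2 + M
k(u) = 14 (k(u) = (-2 + (10 + 2*3))/1 = (-2 + (10 + 6))*1 = (-2 + 16)*1 = 14*1 = 14)
(20/k(5) - 7/(-19))*(-23*((-1 - 1*10) - 9)) = (20/14 - 7/(-19))*(-23*((-1 - 1*10) - 9)) = (20*(1/14) - 7*(-1/19))*(-23*((-1 - 10) - 9)) = (10/7 + 7/19)*(-23*(-11 - 9)) = 239*(-23*(-20))/133 = (239/133)*460 = 109940/133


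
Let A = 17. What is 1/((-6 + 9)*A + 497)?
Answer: 1/548 ≈ 0.0018248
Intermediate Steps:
1/((-6 + 9)*A + 497) = 1/((-6 + 9)*17 + 497) = 1/(3*17 + 497) = 1/(51 + 497) = 1/548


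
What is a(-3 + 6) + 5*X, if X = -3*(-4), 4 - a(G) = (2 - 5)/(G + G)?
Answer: 129/2 ≈ 64.500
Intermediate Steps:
a(G) = 4 + 3/(2*G) (a(G) = 4 - (2 - 5)/(G + G) = 4 - (-3)/(2*G) = 4 + 3/(2*G))
X = 12
a(-3 + 6) + 5*X = (4 + 3/(2*(-3 + 6))) + 5*12 = (4 + (3/2)/3) + 60 = (4 + (3/2)*(⅓)) + 60 = (4 + ½) + 60 = 9/2 + 60 = 129/2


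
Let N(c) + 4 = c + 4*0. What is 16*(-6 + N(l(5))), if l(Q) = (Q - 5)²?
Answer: -160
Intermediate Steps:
l(Q) = (-5 + Q)²
N(c) = -4 + c (N(c) = -4 + (c + 4*0) = -4 + (c + 0) = -4 + c)
16*(-6 + N(l(5))) = 16*(-6 + (-4 + (-5 + 5)²)) = 16*(-6 + (-4 + 0²)) = 16*(-6 + (-4 + 0)) = 16*(-6 - 4) = 16*(-10) = -160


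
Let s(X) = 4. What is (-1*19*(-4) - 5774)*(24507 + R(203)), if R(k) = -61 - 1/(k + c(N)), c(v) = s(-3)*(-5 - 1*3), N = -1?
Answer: -23819149970/171 ≈ -1.3929e+8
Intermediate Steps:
c(v) = -32 (c(v) = 4*(-5 - 1*3) = 4*(-5 - 3) = 4*(-8) = -32)
R(k) = -61 - 1/(-32 + k) (R(k) = -61 - 1/(k - 32) = -61 - 1/(-32 + k))
(-1*19*(-4) - 5774)*(24507 + R(203)) = (-1*19*(-4) - 5774)*(24507 + (1951 - 61*203)/(-32 + 203)) = (-19*(-4) - 5774)*(24507 + (1951 - 12383)/171) = (76 - 5774)*(24507 + (1/171)*(-10432)) = -5698*(24507 - 10432/171) = -5698*4180265/171 = -23819149970/171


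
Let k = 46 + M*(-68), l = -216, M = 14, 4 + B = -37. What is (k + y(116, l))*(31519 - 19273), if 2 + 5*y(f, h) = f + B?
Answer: -54580422/5 ≈ -1.0916e+7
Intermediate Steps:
B = -41 (B = -4 - 37 = -41)
k = -906 (k = 46 + 14*(-68) = 46 - 952 = -906)
y(f, h) = -43/5 + f/5 (y(f, h) = -2/5 + (f - 41)/5 = -2/5 + (-41 + f)/5 = -2/5 + (-41/5 + f/5) = -43/5 + f/5)
(k + y(116, l))*(31519 - 19273) = (-906 + (-43/5 + (1/5)*116))*(31519 - 19273) = (-906 + (-43/5 + 116/5))*12246 = (-906 + 73/5)*12246 = -4457/5*12246 = -54580422/5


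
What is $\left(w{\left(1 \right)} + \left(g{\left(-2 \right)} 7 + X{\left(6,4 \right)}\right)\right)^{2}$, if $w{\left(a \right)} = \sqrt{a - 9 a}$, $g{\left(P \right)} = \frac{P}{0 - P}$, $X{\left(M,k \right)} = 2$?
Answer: $17 - 20 i \sqrt{2} \approx 17.0 - 28.284 i$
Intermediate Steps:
$g{\left(P \right)} = -1$ ($g{\left(P \right)} = \frac{P}{\left(-1\right) P} = P \left(- \frac{1}{P}\right) = -1$)
$w{\left(a \right)} = 2 \sqrt{2} \sqrt{- a}$ ($w{\left(a \right)} = \sqrt{- 8 a} = 2 \sqrt{2} \sqrt{- a}$)
$\left(w{\left(1 \right)} + \left(g{\left(-2 \right)} 7 + X{\left(6,4 \right)}\right)\right)^{2} = \left(2 \sqrt{2} \sqrt{\left(-1\right) 1} + \left(\left(-1\right) 7 + 2\right)\right)^{2} = \left(2 \sqrt{2} \sqrt{-1} + \left(-7 + 2\right)\right)^{2} = \left(2 \sqrt{2} i - 5\right)^{2} = \left(2 i \sqrt{2} - 5\right)^{2} = \left(-5 + 2 i \sqrt{2}\right)^{2}$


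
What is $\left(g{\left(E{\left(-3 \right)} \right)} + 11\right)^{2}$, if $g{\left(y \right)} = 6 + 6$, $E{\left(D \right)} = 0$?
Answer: $529$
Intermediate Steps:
$g{\left(y \right)} = 12$
$\left(g{\left(E{\left(-3 \right)} \right)} + 11\right)^{2} = \left(12 + 11\right)^{2} = 23^{2} = 529$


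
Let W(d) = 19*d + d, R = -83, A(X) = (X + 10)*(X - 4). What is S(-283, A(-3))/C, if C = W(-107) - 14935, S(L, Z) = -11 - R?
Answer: -72/17075 ≈ -0.0042167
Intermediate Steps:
A(X) = (-4 + X)*(10 + X) (A(X) = (10 + X)*(-4 + X) = (-4 + X)*(10 + X))
W(d) = 20*d
S(L, Z) = 72 (S(L, Z) = -11 - 1*(-83) = -11 + 83 = 72)
C = -17075 (C = 20*(-107) - 14935 = -2140 - 14935 = -17075)
S(-283, A(-3))/C = 72/(-17075) = 72*(-1/17075) = -72/17075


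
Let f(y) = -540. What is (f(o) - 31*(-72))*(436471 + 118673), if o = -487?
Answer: 939303648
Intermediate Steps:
(f(o) - 31*(-72))*(436471 + 118673) = (-540 - 31*(-72))*(436471 + 118673) = (-540 + 2232)*555144 = 1692*555144 = 939303648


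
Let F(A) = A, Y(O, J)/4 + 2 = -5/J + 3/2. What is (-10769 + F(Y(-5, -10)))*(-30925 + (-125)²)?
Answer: 164765700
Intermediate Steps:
Y(O, J) = -2 - 20/J (Y(O, J) = -8 + 4*(-5/J + 3/2) = -8 + 4*(3/2 - 5/J) = -8 + (6 - 20/J) = -2 - 20/J)
(-10769 + F(Y(-5, -10)))*(-30925 + (-125)²) = (-10769 + (-2 - 20/(-10)))*(-30925 + (-125)²) = (-10769 + (-2 - 20*(-⅒)))*(-30925 + 15625) = (-10769 + (-2 + 2))*(-15300) = (-10769 + 0)*(-15300) = -10769*(-15300) = 164765700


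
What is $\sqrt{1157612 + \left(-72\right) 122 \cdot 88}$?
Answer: $2 \sqrt{96155} \approx 620.18$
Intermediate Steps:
$\sqrt{1157612 + \left(-72\right) 122 \cdot 88} = \sqrt{1157612 - 772992} = \sqrt{384620} = 2 \sqrt{96155}$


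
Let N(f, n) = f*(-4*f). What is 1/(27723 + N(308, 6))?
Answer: -1/351733 ≈ -2.8431e-6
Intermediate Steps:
N(f, n) = -4*f²
1/(27723 + N(308, 6)) = 1/(27723 - 4*308²) = 1/(27723 - 4*94864) = 1/(27723 - 379456) = 1/(-351733) = -1/351733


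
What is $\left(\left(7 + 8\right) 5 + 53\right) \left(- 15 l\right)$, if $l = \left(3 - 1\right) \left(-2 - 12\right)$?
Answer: $53760$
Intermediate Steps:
$l = -28$ ($l = 2 \left(-14\right) = -28$)
$\left(\left(7 + 8\right) 5 + 53\right) \left(- 15 l\right) = \left(\left(7 + 8\right) 5 + 53\right) \left(\left(-15\right) \left(-28\right)\right) = \left(15 \cdot 5 + 53\right) 420 = \left(75 + 53\right) 420 = 128 \cdot 420 = 53760$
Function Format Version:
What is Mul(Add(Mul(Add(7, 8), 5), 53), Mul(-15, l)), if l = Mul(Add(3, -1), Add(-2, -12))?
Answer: 53760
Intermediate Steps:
l = -28 (l = Mul(2, -14) = -28)
Mul(Add(Mul(Add(7, 8), 5), 53), Mul(-15, l)) = Mul(Add(Mul(Add(7, 8), 5), 53), Mul(-15, -28)) = Mul(Add(Mul(15, 5), 53), 420) = Mul(Add(75, 53), 420) = Mul(128, 420) = 53760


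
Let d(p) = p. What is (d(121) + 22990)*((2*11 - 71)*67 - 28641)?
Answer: -737795564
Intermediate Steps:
(d(121) + 22990)*((2*11 - 71)*67 - 28641) = (121 + 22990)*((2*11 - 71)*67 - 28641) = 23111*((22 - 71)*67 - 28641) = 23111*(-49*67 - 28641) = 23111*(-3283 - 28641) = 23111*(-31924) = -737795564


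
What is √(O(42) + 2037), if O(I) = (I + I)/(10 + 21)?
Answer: √1960161/31 ≈ 45.163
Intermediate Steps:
O(I) = 2*I/31 (O(I) = (2*I)/31 = (2*I)*(1/31) = 2*I/31)
√(O(42) + 2037) = √((2/31)*42 + 2037) = √(84/31 + 2037) = √(63231/31) = √1960161/31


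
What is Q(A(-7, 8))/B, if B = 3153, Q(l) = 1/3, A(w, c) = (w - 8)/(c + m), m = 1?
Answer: 1/9459 ≈ 0.00010572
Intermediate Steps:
A(w, c) = (-8 + w)/(1 + c) (A(w, c) = (w - 8)/(c + 1) = (-8 + w)/(1 + c))
Q(l) = 1/3
Q(A(-7, 8))/B = (1/3)/3153 = (1/3)*(1/3153) = 1/9459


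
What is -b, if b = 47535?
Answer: -47535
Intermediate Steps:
-b = -1*47535 = -47535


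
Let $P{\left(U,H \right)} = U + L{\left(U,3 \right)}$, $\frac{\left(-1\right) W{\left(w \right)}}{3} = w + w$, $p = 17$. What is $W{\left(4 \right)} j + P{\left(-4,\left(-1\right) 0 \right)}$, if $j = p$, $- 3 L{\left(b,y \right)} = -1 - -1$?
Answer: $-412$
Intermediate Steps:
$L{\left(b,y \right)} = 0$ ($L{\left(b,y \right)} = - \frac{-1 - -1}{3} = - \frac{-1 + 1}{3} = \left(- \frac{1}{3}\right) 0 = 0$)
$j = 17$
$W{\left(w \right)} = - 6 w$ ($W{\left(w \right)} = - 3 \left(w + w\right) = - 3 \cdot 2 w = - 6 w$)
$P{\left(U,H \right)} = U$ ($P{\left(U,H \right)} = U + 0 = U$)
$W{\left(4 \right)} j + P{\left(-4,\left(-1\right) 0 \right)} = \left(-6\right) 4 \cdot 17 - 4 = \left(-24\right) 17 - 4 = -408 - 4 = -412$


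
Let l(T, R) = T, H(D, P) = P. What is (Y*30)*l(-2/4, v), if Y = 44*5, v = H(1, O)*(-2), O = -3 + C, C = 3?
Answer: -3300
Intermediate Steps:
O = 0 (O = -3 + 3 = 0)
v = 0 (v = 0*(-2) = 0)
Y = 220
(Y*30)*l(-2/4, v) = (220*30)*(-2/4) = 6600*(-2*¼) = 6600*(-½) = -3300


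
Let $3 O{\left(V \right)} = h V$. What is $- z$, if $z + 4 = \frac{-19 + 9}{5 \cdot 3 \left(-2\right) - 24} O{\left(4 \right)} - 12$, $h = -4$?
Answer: $\frac{1376}{81} \approx 16.988$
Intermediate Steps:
$O{\left(V \right)} = - \frac{4 V}{3}$ ($O{\left(V \right)} = \frac{\left(-4\right) V}{3} = - \frac{4 V}{3}$)
$z = - \frac{1376}{81}$ ($z = -4 - \left(12 - \frac{-19 + 9}{5 \cdot 3 \left(-2\right) - 24} \left(\left(- \frac{4}{3}\right) 4\right)\right) = -4 - \left(12 - - \frac{10}{15 \left(-2\right) - 24} \left(- \frac{16}{3}\right)\right) = -4 - \left(12 - - \frac{10}{-30 - 24} \left(- \frac{16}{3}\right)\right) = -4 - \left(12 - - \frac{10}{-54} \left(- \frac{16}{3}\right)\right) = -4 - \left(12 - \left(-10\right) \left(- \frac{1}{54}\right) \left(- \frac{16}{3}\right)\right) = -4 + \left(\frac{5}{27} \left(- \frac{16}{3}\right) - 12\right) = -4 - \frac{1052}{81} = - \frac{1376}{81} \approx -16.988$)
$- z = \left(-1\right) \left(- \frac{1376}{81}\right) = \frac{1376}{81}$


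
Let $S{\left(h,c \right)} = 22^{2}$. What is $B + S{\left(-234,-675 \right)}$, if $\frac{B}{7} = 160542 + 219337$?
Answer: $2659637$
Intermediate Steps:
$S{\left(h,c \right)} = 484$
$B = 2659153$ ($B = 7 \left(160542 + 219337\right) = 7 \cdot 379879 = 2659153$)
$B + S{\left(-234,-675 \right)} = 2659153 + 484 = 2659637$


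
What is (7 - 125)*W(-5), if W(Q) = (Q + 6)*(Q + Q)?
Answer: 1180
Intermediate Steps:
W(Q) = 2*Q*(6 + Q) (W(Q) = (6 + Q)*(2*Q) = 2*Q*(6 + Q))
(7 - 125)*W(-5) = (7 - 125)*(2*(-5)*(6 - 5)) = -236*(-5) = -118*(-10) = 1180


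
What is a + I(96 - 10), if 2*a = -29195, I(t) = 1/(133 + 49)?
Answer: -1328372/91 ≈ -14598.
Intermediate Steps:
I(t) = 1/182
a = -29195/2 (a = (1/2)*(-29195) = -29195/2 ≈ -14598.)
a + I(96 - 10) = -29195/2 + 1/182 = -1328372/91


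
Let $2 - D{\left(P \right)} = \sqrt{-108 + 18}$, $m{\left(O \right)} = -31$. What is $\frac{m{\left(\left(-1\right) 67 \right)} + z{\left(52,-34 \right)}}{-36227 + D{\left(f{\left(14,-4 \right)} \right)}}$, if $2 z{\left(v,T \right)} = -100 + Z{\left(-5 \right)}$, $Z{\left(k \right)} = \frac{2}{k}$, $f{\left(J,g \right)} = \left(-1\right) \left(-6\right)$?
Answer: $\frac{65366}{29161127} - \frac{406 i \sqrt{10}}{2187084525} \approx 0.0022415 - 5.8703 \cdot 10^{-7} i$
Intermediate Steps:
$f{\left(J,g \right)} = 6$
$D{\left(P \right)} = 2 - 3 i \sqrt{10}$ ($D{\left(P \right)} = 2 - \sqrt{-108 + 18} = 2 - \sqrt{-90} = 2 - 3 i \sqrt{10}$)
$z{\left(v,T \right)} = - \frac{251}{5}$ ($z{\left(v,T \right)} = \frac{-100 + \frac{2}{-5}}{2} = \frac{-100 + 2 \left(- \frac{1}{5}\right)}{2} = \frac{-100 - \frac{2}{5}}{2} = \frac{1}{2} \left(- \frac{502}{5}\right) = - \frac{251}{5}$)
$\frac{m{\left(\left(-1\right) 67 \right)} + z{\left(52,-34 \right)}}{-36227 + D{\left(f{\left(14,-4 \right)} \right)}} = \frac{-31 - \frac{251}{5}}{-36227 + \left(2 - 3 i \sqrt{10}\right)} = - \frac{406}{5 \left(-36225 - 3 i \sqrt{10}\right)}$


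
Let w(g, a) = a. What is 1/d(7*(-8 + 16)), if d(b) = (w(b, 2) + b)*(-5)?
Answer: -1/290 ≈ -0.0034483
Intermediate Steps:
d(b) = -10 - 5*b (d(b) = (2 + b)*(-5) = -10 - 5*b)
1/d(7*(-8 + 16)) = 1/(-10 - 35*(-8 + 16)) = 1/(-10 - 35*8) = 1/(-10 - 5*56) = 1/(-10 - 280) = 1/(-290) = -1/290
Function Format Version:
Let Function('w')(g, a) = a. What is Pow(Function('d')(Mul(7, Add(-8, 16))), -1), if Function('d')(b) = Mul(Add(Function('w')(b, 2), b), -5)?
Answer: Rational(-1, 290) ≈ -0.0034483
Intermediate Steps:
Function('d')(b) = Add(-10, Mul(-5, b)) (Function('d')(b) = Mul(Add(2, b), -5) = Add(-10, Mul(-5, b)))
Pow(Function('d')(Mul(7, Add(-8, 16))), -1) = Pow(Add(-10, Mul(-5, Mul(7, Add(-8, 16)))), -1) = Pow(Add(-10, Mul(-5, Mul(7, 8))), -1) = Pow(Add(-10, Mul(-5, 56)), -1) = Pow(Add(-10, -280), -1) = Pow(-290, -1) = Rational(-1, 290)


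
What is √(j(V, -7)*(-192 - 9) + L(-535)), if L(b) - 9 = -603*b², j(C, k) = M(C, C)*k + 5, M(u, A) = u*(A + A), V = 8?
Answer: 45*I*√85143 ≈ 13131.0*I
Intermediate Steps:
M(u, A) = 2*A*u (M(u, A) = u*(2*A) = 2*A*u)
j(C, k) = 5 + 2*k*C² (j(C, k) = (2*C*C)*k + 5 = (2*C²)*k + 5 = 2*k*C² + 5 = 5 + 2*k*C²)
L(b) = 9 - 603*b²
√(j(V, -7)*(-192 - 9) + L(-535)) = √((5 + 2*(-7)*8²)*(-192 - 9) + (9 - 603*(-535)²)) = √((5 + 2*(-7)*64)*(-201) + (9 - 603*286225)) = √((5 - 896)*(-201) + (9 - 172593675)) = √(-891*(-201) - 172593666) = √(179091 - 172593666) = √(-172414575) = 45*I*√85143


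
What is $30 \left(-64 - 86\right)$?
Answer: $-4500$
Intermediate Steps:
$30 \left(-64 - 86\right) = 30 \left(-150\right) = -4500$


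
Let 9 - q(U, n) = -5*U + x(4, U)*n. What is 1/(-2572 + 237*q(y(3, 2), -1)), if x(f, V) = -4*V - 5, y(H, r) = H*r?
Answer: -1/202 ≈ -0.0049505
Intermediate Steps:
x(f, V) = -5 - 4*V
q(U, n) = 9 + 5*U - n*(-5 - 4*U) (q(U, n) = 9 - (-5*U + (-5 - 4*U)*n) = 9 - (-5*U + n*(-5 - 4*U)) = 9 + (5*U - n*(-5 - 4*U)) = 9 + 5*U - n*(-5 - 4*U))
1/(-2572 + 237*q(y(3, 2), -1)) = 1/(-2572 + 237*(9 + 5*(3*2) - (5 + 4*(3*2)))) = 1/(-2572 + 237*(9 + 5*6 - (5 + 4*6))) = 1/(-2572 + 237*(9 + 30 - (5 + 24))) = 1/(-2572 + 237*(9 + 30 - 1*29)) = 1/(-2572 + 237*(9 + 30 - 29)) = 1/(-2572 + 237*10) = 1/(-2572 + 2370) = 1/(-202) = -1/202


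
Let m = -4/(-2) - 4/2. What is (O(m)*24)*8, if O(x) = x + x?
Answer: 0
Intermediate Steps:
m = 0 (m = -4*(-½) - 4*½ = 2 - 2 = 0)
O(x) = 2*x
(O(m)*24)*8 = ((2*0)*24)*8 = (0*24)*8 = 0*8 = 0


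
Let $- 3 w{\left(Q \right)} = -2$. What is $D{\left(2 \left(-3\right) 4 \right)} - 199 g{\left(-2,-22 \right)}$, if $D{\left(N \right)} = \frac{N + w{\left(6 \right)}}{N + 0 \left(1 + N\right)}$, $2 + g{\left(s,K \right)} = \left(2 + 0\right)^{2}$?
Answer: $- \frac{14293}{36} \approx -397.03$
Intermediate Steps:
$w{\left(Q \right)} = \frac{2}{3}$ ($w{\left(Q \right)} = \left(- \frac{1}{3}\right) \left(-2\right) = \frac{2}{3}$)
$g{\left(s,K \right)} = 2$ ($g{\left(s,K \right)} = -2 + \left(2 + 0\right)^{2} = -2 + 2^{2} = -2 + 4 = 2$)
$D{\left(N \right)} = \frac{\frac{2}{3} + N}{N}$ ($D{\left(N \right)} = \frac{N + \frac{2}{3}}{N + 0 \left(1 + N\right)} = \frac{\frac{2}{3} + N}{N + 0} = \frac{\frac{2}{3} + N}{N}$)
$D{\left(2 \left(-3\right) 4 \right)} - 199 g{\left(-2,-22 \right)} = \frac{\frac{2}{3} + 2 \left(-3\right) 4}{2 \left(-3\right) 4} - 398 = \frac{\frac{2}{3} - 24}{\left(-6\right) 4} - 398 = \frac{\frac{2}{3} - 24}{-24} - 398 = \left(- \frac{1}{24}\right) \left(- \frac{70}{3}\right) - 398 = \frac{35}{36} - 398 = - \frac{14293}{36}$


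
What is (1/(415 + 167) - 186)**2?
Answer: 11718279001/338724 ≈ 34595.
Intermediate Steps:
(1/(415 + 167) - 186)**2 = (1/582 - 186)**2 = (-108251/582)**2 = 11718279001/338724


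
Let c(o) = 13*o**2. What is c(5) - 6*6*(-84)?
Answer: 3349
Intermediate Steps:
c(5) - 6*6*(-84) = 13*5**2 - 6*6*(-84) = 13*25 - 36*(-84) = 325 + 3024 = 3349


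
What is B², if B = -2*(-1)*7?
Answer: 196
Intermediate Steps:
B = 14 (B = 2*7 = 14)
B² = 14² = 196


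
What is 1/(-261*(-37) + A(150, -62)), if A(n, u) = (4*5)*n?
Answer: 1/12657 ≈ 7.9008e-5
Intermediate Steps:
A(n, u) = 20*n
1/(-261*(-37) + A(150, -62)) = 1/(-261*(-37) + 20*150) = 1/(9657 + 3000) = 1/12657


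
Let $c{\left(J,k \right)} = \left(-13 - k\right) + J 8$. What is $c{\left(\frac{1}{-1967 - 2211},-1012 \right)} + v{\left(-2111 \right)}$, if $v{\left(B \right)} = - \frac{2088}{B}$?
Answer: $\frac{4409822509}{4409879} \approx 999.99$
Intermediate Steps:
$c{\left(J,k \right)} = -13 - k + 8 J$ ($c{\left(J,k \right)} = \left(-13 - k\right) + 8 J = -13 - k + 8 J$)
$c{\left(\frac{1}{-1967 - 2211},-1012 \right)} + v{\left(-2111 \right)} = \left(-13 - -1012 + \frac{8}{-1967 - 2211}\right) - \frac{2088}{-2111} = \left(-13 + 1012 + \frac{8}{-4178}\right) - - \frac{2088}{2111} = \left(-13 + 1012 + 8 \left(- \frac{1}{4178}\right)\right) + \frac{2088}{2111} = \left(-13 + 1012 - \frac{4}{2089}\right) + \frac{2088}{2111} = \frac{2086907}{2089} + \frac{2088}{2111} = \frac{4409822509}{4409879}$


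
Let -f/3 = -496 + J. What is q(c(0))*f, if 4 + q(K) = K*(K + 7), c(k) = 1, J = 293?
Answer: 2436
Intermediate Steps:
q(K) = -4 + K*(7 + K) (q(K) = -4 + K*(K + 7) = -4 + K*(7 + K))
f = 609 (f = -3*(-496 + 293) = -3*(-203) = 609)
q(c(0))*f = (-4 + 1**2 + 7*1)*609 = (-4 + 1 + 7)*609 = 4*609 = 2436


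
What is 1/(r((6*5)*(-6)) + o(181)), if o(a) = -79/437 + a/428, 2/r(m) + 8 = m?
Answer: 8790692/2034877 ≈ 4.3200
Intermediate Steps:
r(m) = 2/(-8 + m)
o(a) = -79/437 + a/428 (o(a) = -79*1/437 + a*(1/428) = -79/437 + a/428)
1/(r((6*5)*(-6)) + o(181)) = 1/(2/(-8 + (6*5)*(-6)) + (-79/437 + (1/428)*181)) = 1/(2/(-8 + 30*(-6)) + (-79/437 + 181/428)) = 1/(2/(-8 - 180) + 45285/187036) = 1/(2/(-188) + 45285/187036) = 1/(2*(-1/188) + 45285/187036) = 1/(-1/94 + 45285/187036) = 1/(2034877/8790692) = 8790692/2034877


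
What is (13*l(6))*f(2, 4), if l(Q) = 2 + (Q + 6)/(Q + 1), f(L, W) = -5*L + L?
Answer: -2704/7 ≈ -386.29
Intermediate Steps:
f(L, W) = -4*L
l(Q) = 2 + (6 + Q)/(1 + Q)
(13*l(6))*f(2, 4) = (13*((8 + 3*6)/(1 + 6)))*(-4*2) = (13*((8 + 18)/7))*(-8) = (13*((⅐)*26))*(-8) = (13*(26/7))*(-8) = (338/7)*(-8) = -2704/7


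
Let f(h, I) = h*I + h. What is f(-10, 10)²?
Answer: 12100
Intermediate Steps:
f(h, I) = h + I*h (f(h, I) = I*h + h = h + I*h)
f(-10, 10)² = (-10*(1 + 10))² = (-10*11)² = (-110)² = 12100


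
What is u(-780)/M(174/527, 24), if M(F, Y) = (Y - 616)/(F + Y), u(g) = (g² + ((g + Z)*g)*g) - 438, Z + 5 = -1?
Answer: 1530928971009/77996 ≈ 1.9628e+7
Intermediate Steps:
Z = -6 (Z = -5 - 1 = -6)
u(g) = -438 + g² + g²*(-6 + g) (u(g) = (g² + ((g - 6)*g)*g) - 438 = (g² + ((-6 + g)*g)*g) - 438 = (g² + (g*(-6 + g))*g) - 438 = (g² + g²*(-6 + g)) - 438 = -438 + g² + g²*(-6 + g))
M(F, Y) = (-616 + Y)/(F + Y)
u(-780)/M(174/527, 24) = (-438 + (-780)³ - 5*(-780)²)/(((-616 + 24)/(174/527 + 24))) = (-438 - 474552000 - 5*608400)/((-592/(174*(1/527) + 24))) = (-438 - 474552000 - 3042000)/((-592/(174/527 + 24))) = -477594438/(-592/(12822/527)) = -477594438/((527/12822)*(-592)) = -477594438/(-155992/6411) = -477594438*(-6411/155992) = 1530928971009/77996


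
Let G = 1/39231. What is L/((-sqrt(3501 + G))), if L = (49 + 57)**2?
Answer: -16854*sqrt(149674690947)/34336933 ≈ -189.90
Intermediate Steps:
G = 1/39231 ≈ 2.5490e-5
L = 11236 (L = 106**2 = 11236)
L/((-sqrt(3501 + G))) = 11236/((-sqrt(3501 + 1/39231))) = 11236/((-sqrt(137347732/39231))) = 11236/((-2*sqrt(149674690947)/13077)) = 11236*(-3*sqrt(149674690947)/68673866) = -16854*sqrt(149674690947)/34336933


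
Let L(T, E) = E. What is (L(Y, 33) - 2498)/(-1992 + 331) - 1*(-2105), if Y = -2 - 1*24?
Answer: 3498870/1661 ≈ 2106.5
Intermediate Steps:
Y = -26 (Y = -2 - 24 = -26)
(L(Y, 33) - 2498)/(-1992 + 331) - 1*(-2105) = (33 - 2498)/(-1992 + 331) - 1*(-2105) = -2465/(-1661) + 2105 = -2465*(-1/1661) + 2105 = 2465/1661 + 2105 = 3498870/1661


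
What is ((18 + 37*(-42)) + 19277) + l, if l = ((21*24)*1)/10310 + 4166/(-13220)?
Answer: 120901503881/6814910 ≈ 17741.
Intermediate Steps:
l = -1814429/6814910 (l = (504*1)*(1/10310) + 4166*(-1/13220) = 504*(1/10310) - 2083/6610 = 252/5155 - 2083/6610 = -1814429/6814910 ≈ -0.26624)
((18 + 37*(-42)) + 19277) + l = ((18 + 37*(-42)) + 19277) - 1814429/6814910 = ((18 - 1554) + 19277) - 1814429/6814910 = (-1536 + 19277) - 1814429/6814910 = 17741 - 1814429/6814910 = 120901503881/6814910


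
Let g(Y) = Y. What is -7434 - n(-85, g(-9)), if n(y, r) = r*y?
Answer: -8199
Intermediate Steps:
-7434 - n(-85, g(-9)) = -7434 - (-9)*(-85) = -7434 - 1*765 = -7434 - 765 = -8199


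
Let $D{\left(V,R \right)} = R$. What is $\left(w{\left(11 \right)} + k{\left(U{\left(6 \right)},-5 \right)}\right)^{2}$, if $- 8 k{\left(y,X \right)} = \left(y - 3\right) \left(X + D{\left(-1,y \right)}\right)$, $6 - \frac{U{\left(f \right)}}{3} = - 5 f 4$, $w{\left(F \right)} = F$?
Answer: $\frac{19540405369}{64} \approx 3.0532 \cdot 10^{8}$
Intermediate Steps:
$U{\left(f \right)} = 18 + 60 f$ ($U{\left(f \right)} = 18 - 3 - 5 f 4 = 18 - 3 \left(- 20 f\right) = 18 + 60 f$)
$k{\left(y,X \right)} = - \frac{\left(-3 + y\right) \left(X + y\right)}{8}$ ($k{\left(y,X \right)} = - \frac{\left(y - 3\right) \left(X + y\right)}{8} = - \frac{\left(-3 + y\right) \left(X + y\right)}{8}$)
$\left(w{\left(11 \right)} + k{\left(U{\left(6 \right)},-5 \right)}\right)^{2} = \left(11 + \left(- \frac{\left(18 + 60 \cdot 6\right)^{2}}{8} + \frac{3}{8} \left(-5\right) + \frac{3 \left(18 + 60 \cdot 6\right)}{8} - - \frac{5 \left(18 + 60 \cdot 6\right)}{8}\right)\right)^{2} = \left(11 - \left(\frac{15}{8} - \left(18 + 360\right) + \frac{\left(18 + 360\right)^{2}}{8}\right)\right)^{2} = \left(11 - \left(- \frac{1119}{8} - \frac{945}{4} + \frac{35721}{2}\right)\right)^{2} = \left(11 + \left(\left(- \frac{1}{8}\right) 142884 - \frac{15}{8} + \frac{567}{4} + \frac{945}{4}\right)\right)^{2} = \left(11 + \left(- \frac{35721}{2} - \frac{15}{8} + \frac{567}{4} + \frac{945}{4}\right)\right)^{2} = \left(11 - \frac{139875}{8}\right)^{2} = \left(- \frac{139787}{8}\right)^{2} = \frac{19540405369}{64}$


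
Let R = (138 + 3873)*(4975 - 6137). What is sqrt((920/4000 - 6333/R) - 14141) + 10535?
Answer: 10535 + I*sqrt(17413738405228607)/1109710 ≈ 10535.0 + 118.91*I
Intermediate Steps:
R = -4660782 (R = 4011*(-1162) = -4660782)
sqrt((920/4000 - 6333/R) - 14141) + 10535 = sqrt((920/4000 - 6333/(-4660782)) - 14141) + 10535 = sqrt((920*(1/4000) - 6333*(-1/4660782)) - 14141) + 10535 = sqrt((23/100 + 2111/1553594) - 14141) + 10535 = sqrt(17971881/77679700 - 14141) + 10535 = sqrt(-1098450665819/77679700) + 10535 = I*sqrt(17413738405228607)/1109710 + 10535 = 10535 + I*sqrt(17413738405228607)/1109710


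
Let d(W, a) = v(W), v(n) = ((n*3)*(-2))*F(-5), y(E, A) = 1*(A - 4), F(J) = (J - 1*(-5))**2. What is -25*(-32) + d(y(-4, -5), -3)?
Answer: 800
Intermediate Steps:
F(J) = (5 + J)**2 (F(J) = (J + 5)**2 = (5 + J)**2)
y(E, A) = -4 + A (y(E, A) = 1*(-4 + A) = -4 + A)
v(n) = 0 (v(n) = ((n*3)*(-2))*(5 - 5)**2 = ((3*n)*(-2))*0**2 = -6*n*0 = 0)
d(W, a) = 0
-25*(-32) + d(y(-4, -5), -3) = -25*(-32) + 0 = 800 + 0 = 800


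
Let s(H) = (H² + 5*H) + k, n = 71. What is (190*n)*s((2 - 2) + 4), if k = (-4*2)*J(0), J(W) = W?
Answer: 485640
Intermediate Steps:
k = 0 (k = -4*2*0 = -8*0 = 0)
s(H) = H² + 5*H (s(H) = (H² + 5*H) + 0 = H² + 5*H)
(190*n)*s((2 - 2) + 4) = (190*71)*(((2 - 2) + 4)*(5 + ((2 - 2) + 4))) = 13490*((0 + 4)*(5 + (0 + 4))) = 13490*(4*(5 + 4)) = 13490*(4*9) = 13490*36 = 485640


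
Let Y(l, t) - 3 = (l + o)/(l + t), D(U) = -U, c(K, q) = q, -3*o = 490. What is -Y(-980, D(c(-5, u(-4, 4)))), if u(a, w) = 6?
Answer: -6152/1479 ≈ -4.1596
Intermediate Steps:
o = -490/3 (o = -1/3*490 = -490/3 ≈ -163.33)
Y(l, t) = 3 + (-490/3 + l)/(l + t) (Y(l, t) = 3 + (l - 490/3)/(l + t) = 3 + (-490/3 + l)/(l + t))
-Y(-980, D(c(-5, u(-4, 4)))) = -(-490/3 + 3*(-1*6) + 4*(-980))/(-980 - 1*6) = -(-490/3 + 3*(-6) - 3920)/(-980 - 6) = -(-490/3 - 18 - 3920)/(-986) = -(-1)*(-12304)/(986*3) = -1*6152/1479 = -6152/1479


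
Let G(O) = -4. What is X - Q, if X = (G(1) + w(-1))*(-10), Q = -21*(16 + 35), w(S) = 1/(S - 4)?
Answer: 1113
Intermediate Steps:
w(S) = 1/(-4 + S)
Q = -1071 (Q = -21*51 = -1071)
X = 42 (X = (-4 + 1/(-4 - 1))*(-10) = (-4 + 1/(-5))*(-10) = (-4 - ⅕)*(-10) = -21/5*(-10) = 42)
X - Q = 42 - 1*(-1071) = 42 + 1071 = 1113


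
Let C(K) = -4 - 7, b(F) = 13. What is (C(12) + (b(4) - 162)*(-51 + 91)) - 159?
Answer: -6130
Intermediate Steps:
C(K) = -11
(C(12) + (b(4) - 162)*(-51 + 91)) - 159 = (-11 + (13 - 162)*(-51 + 91)) - 159 = (-11 - 149*40) - 159 = (-11 - 5960) - 159 = -5971 - 159 = -6130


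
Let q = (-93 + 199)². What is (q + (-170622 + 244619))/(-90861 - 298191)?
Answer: -28411/129684 ≈ -0.21908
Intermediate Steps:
q = 11236 (q = 106² = 11236)
(q + (-170622 + 244619))/(-90861 - 298191) = (11236 + (-170622 + 244619))/(-90861 - 298191) = (11236 + 73997)/(-389052) = 85233*(-1/389052) = -28411/129684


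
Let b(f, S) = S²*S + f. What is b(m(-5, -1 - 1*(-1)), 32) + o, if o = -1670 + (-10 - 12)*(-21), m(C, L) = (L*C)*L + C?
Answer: 31555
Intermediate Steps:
m(C, L) = C + C*L² (m(C, L) = (C*L)*L + C = C*L² + C = C + C*L²)
b(f, S) = f + S³ (b(f, S) = S³ + f = f + S³)
o = -1208 (o = -1670 - 22*(-21) = -1670 + 462 = -1208)
b(m(-5, -1 - 1*(-1)), 32) + o = (-5*(1 + (-1 - 1*(-1))²) + 32³) - 1208 = (-5*(1 + (-1 + 1)²) + 32768) - 1208 = (-5*(1 + 0²) + 32768) - 1208 = (-5*(1 + 0) + 32768) - 1208 = (-5*1 + 32768) - 1208 = (-5 + 32768) - 1208 = 32763 - 1208 = 31555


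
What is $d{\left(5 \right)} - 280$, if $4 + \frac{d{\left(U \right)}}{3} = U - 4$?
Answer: $-289$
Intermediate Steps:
$d{\left(U \right)} = -24 + 3 U$ ($d{\left(U \right)} = -12 + 3 \left(U - 4\right) = -12 + 3 \left(-4 + U\right) = -12 + \left(-12 + 3 U\right) = -24 + 3 U$)
$d{\left(5 \right)} - 280 = \left(-24 + 3 \cdot 5\right) - 280 = \left(-24 + 15\right) - 280 = -9 - 280 = -289$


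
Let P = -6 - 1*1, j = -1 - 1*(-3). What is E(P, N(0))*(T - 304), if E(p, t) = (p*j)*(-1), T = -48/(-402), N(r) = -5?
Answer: -285040/67 ≈ -4254.3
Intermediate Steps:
j = 2 (j = -1 + 3 = 2)
P = -7 (P = -6 - 1 = -7)
T = 8/67 (T = -48*(-1/402) = 8/67 ≈ 0.11940)
E(p, t) = -2*p (E(p, t) = (p*2)*(-1) = (2*p)*(-1) = -2*p)
E(P, N(0))*(T - 304) = (-2*(-7))*(8/67 - 304) = 14*(-20360/67) = -285040/67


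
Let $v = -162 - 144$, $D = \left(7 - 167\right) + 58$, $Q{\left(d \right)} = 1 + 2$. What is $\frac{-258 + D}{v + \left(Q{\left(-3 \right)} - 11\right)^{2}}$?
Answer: $\frac{180}{121} \approx 1.4876$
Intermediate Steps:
$Q{\left(d \right)} = 3$
$D = -102$ ($D = -160 + 58 = -102$)
$v = -306$
$\frac{-258 + D}{v + \left(Q{\left(-3 \right)} - 11\right)^{2}} = \frac{-258 - 102}{-306 + \left(3 - 11\right)^{2}} = - \frac{360}{-306 + \left(-8\right)^{2}} = - \frac{360}{-306 + 64} = - \frac{360}{-242} = \left(-360\right) \left(- \frac{1}{242}\right) = \frac{180}{121}$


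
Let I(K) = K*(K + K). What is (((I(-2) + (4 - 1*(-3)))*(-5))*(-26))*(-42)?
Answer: -81900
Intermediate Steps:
I(K) = 2*K² (I(K) = K*(2*K) = 2*K²)
(((I(-2) + (4 - 1*(-3)))*(-5))*(-26))*(-42) = (((2*(-2)² + (4 - 1*(-3)))*(-5))*(-26))*(-42) = (((2*4 + (4 + 3))*(-5))*(-26))*(-42) = (((8 + 7)*(-5))*(-26))*(-42) = ((15*(-5))*(-26))*(-42) = -75*(-26)*(-42) = 1950*(-42) = -81900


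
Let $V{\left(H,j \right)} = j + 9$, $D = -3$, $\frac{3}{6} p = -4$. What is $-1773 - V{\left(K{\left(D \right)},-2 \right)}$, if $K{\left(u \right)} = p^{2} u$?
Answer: $-1780$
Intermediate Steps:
$p = -8$ ($p = 2 \left(-4\right) = -8$)
$K{\left(u \right)} = 64 u$ ($K{\left(u \right)} = \left(-8\right)^{2} u = 64 u$)
$V{\left(H,j \right)} = 9 + j$
$-1773 - V{\left(K{\left(D \right)},-2 \right)} = -1773 - \left(9 - 2\right) = -1773 - 7 = -1780$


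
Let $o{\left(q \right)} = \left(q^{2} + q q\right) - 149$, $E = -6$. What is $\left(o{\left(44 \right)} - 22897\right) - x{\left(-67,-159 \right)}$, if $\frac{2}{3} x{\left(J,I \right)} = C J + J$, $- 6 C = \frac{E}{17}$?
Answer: $- \frac{324149}{17} \approx -19068.0$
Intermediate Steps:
$C = \frac{1}{17}$ ($C = - \frac{\left(-6\right) \frac{1}{17}}{6} = \left(- \frac{1}{6}\right) \left(- \frac{6}{17}\right) = \frac{1}{17} \approx 0.058824$)
$o{\left(q \right)} = -149 + 2 q^{2}$ ($o{\left(q \right)} = \left(q^{2} + q^{2}\right) - 149 = 2 q^{2} - 149 = -149 + 2 q^{2}$)
$x{\left(J,I \right)} = \frac{27 J}{17}$ ($x{\left(J,I \right)} = \frac{3 \left(\frac{J}{17} + J\right)}{2} = \frac{3 \frac{18 J}{17}}{2} = \frac{27 J}{17}$)
$\left(o{\left(44 \right)} - 22897\right) - x{\left(-67,-159 \right)} = \left(\left(-149 + 2 \cdot 44^{2}\right) - 22897\right) - \frac{27}{17} \left(-67\right) = \left(\left(-149 + 2 \cdot 1936\right) - 22897\right) - - \frac{1809}{17} = \left(\left(-149 + 3872\right) - 22897\right) + \frac{1809}{17} = \left(3723 - 22897\right) + \frac{1809}{17} = -19174 + \frac{1809}{17} = - \frac{324149}{17}$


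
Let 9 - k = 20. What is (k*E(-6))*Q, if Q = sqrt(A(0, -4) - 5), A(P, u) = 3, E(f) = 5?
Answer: -55*I*sqrt(2) ≈ -77.782*I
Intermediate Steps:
k = -11 (k = 9 - 1*20 = 9 - 20 = -11)
Q = I*sqrt(2) (Q = sqrt(3 - 5) = sqrt(-2) = I*sqrt(2) ≈ 1.4142*I)
(k*E(-6))*Q = (-11*5)*(I*sqrt(2)) = -55*I*sqrt(2)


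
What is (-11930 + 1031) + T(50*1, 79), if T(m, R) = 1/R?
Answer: -861020/79 ≈ -10899.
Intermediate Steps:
(-11930 + 1031) + T(50*1, 79) = (-11930 + 1031) + 1/79 = -10899 + 1/79 = -861020/79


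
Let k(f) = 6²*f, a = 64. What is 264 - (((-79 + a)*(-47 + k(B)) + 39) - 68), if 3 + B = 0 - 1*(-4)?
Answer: 128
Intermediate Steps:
B = 1 (B = -3 + (0 - 1*(-4)) = -3 + (0 + 4) = -3 + 4 = 1)
k(f) = 36*f
264 - (((-79 + a)*(-47 + k(B)) + 39) - 68) = 264 - (((-79 + 64)*(-47 + 36*1) + 39) - 68) = 264 - ((-15*(-47 + 36) + 39) - 68) = 264 - ((-15*(-11) + 39) - 68) = 264 - ((165 + 39) - 68) = 264 - (204 - 68) = 264 - 1*136 = 264 - 136 = 128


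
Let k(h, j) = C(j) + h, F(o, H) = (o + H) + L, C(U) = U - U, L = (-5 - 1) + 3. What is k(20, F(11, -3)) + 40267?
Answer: 40287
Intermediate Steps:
L = -3 (L = -6 + 3 = -3)
C(U) = 0
F(o, H) = -3 + H + o (F(o, H) = (o + H) - 3 = (H + o) - 3 = -3 + H + o)
k(h, j) = h (k(h, j) = 0 + h = h)
k(20, F(11, -3)) + 40267 = 20 + 40267 = 40287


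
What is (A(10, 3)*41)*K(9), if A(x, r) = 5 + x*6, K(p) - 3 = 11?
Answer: 37310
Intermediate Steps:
K(p) = 14 (K(p) = 3 + 11 = 14)
A(x, r) = 5 + 6*x
(A(10, 3)*41)*K(9) = ((5 + 6*10)*41)*14 = ((5 + 60)*41)*14 = (65*41)*14 = 2665*14 = 37310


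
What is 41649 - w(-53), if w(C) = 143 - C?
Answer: 41453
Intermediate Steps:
41649 - w(-53) = 41649 - (143 - 1*(-53)) = 41649 - (143 + 53) = 41649 - 1*196 = 41649 - 196 = 41453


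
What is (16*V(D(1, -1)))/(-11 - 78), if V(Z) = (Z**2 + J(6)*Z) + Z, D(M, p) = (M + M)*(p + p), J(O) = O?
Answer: 192/89 ≈ 2.1573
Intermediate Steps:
D(M, p) = 4*M*p (D(M, p) = (2*M)*(2*p) = 4*M*p)
V(Z) = Z**2 + 7*Z (V(Z) = (Z**2 + 6*Z) + Z = Z**2 + 7*Z)
(16*V(D(1, -1)))/(-11 - 78) = (16*((4*1*(-1))*(7 + 4*1*(-1))))/(-11 - 78) = (16*(-4*(7 - 4)))/(-89) = (16*(-4*3))*(-1/89) = (16*(-12))*(-1/89) = -192*(-1/89) = 192/89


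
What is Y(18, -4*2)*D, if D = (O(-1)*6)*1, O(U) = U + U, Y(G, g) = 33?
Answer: -396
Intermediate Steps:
O(U) = 2*U
D = -12 (D = ((2*(-1))*6)*1 = -2*6*1 = -12*1 = -12)
Y(18, -4*2)*D = 33*(-12) = -396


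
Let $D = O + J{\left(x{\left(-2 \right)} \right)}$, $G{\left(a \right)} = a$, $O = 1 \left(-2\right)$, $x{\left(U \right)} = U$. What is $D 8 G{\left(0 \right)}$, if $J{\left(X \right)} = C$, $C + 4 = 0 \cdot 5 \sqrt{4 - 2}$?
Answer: $0$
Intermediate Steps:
$C = -4$ ($C = -4 + 0 \cdot 5 \sqrt{4 - 2} = -4 + 0 \sqrt{2} = -4 + 0 = -4$)
$J{\left(X \right)} = -4$
$O = -2$
$D = -6$ ($D = -2 - 4 = -6$)
$D 8 G{\left(0 \right)} = \left(-6\right) 8 \cdot 0 = \left(-48\right) 0 = 0$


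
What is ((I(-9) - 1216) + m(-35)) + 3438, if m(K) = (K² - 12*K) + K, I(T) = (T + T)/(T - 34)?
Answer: 164794/43 ≈ 3832.4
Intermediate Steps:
I(T) = 2*T/(-34 + T) (I(T) = (2*T)/(-34 + T) = 2*T/(-34 + T))
m(K) = K² - 11*K
((I(-9) - 1216) + m(-35)) + 3438 = ((2*(-9)/(-34 - 9) - 1216) - 35*(-11 - 35)) + 3438 = ((2*(-9)/(-43) - 1216) - 35*(-46)) + 3438 = ((2*(-9)*(-1/43) - 1216) + 1610) + 3438 = ((18/43 - 1216) + 1610) + 3438 = (-52270/43 + 1610) + 3438 = 16960/43 + 3438 = 164794/43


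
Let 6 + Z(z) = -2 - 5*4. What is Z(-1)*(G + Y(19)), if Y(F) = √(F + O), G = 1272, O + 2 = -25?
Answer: -35616 - 56*I*√2 ≈ -35616.0 - 79.196*I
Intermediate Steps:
O = -27 (O = -2 - 25 = -27)
Y(F) = √(-27 + F) (Y(F) = √(F - 27) = √(-27 + F))
Z(z) = -28 (Z(z) = -6 + (-2 - 5*4) = -6 + (-2 - 20) = -6 - 22 = -28)
Z(-1)*(G + Y(19)) = -28*(1272 + √(-27 + 19)) = -28*(1272 + √(-8)) = -28*(1272 + 2*I*√2) = -35616 - 56*I*√2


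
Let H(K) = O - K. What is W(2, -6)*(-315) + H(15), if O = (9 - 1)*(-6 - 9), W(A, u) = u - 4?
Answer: 3015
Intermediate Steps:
W(A, u) = -4 + u
O = -120 (O = 8*(-15) = -120)
H(K) = -120 - K
W(2, -6)*(-315) + H(15) = (-4 - 6)*(-315) + (-120 - 1*15) = -10*(-315) + (-120 - 15) = 3150 - 135 = 3015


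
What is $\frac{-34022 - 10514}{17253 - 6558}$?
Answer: $- \frac{44536}{10695} \approx -4.1642$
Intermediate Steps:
$\frac{-34022 - 10514}{17253 - 6558} = - \frac{44536}{10695}$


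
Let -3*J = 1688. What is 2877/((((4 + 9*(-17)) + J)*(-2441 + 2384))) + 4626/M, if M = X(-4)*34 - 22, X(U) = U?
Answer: -13371366/457805 ≈ -29.208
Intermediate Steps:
J = -1688/3 (J = -⅓*1688 = -1688/3 ≈ -562.67)
M = -158 (M = -4*34 - 22 = -136 - 22 = -158)
2877/((((4 + 9*(-17)) + J)*(-2441 + 2384))) + 4626/M = 2877/((((4 + 9*(-17)) - 1688/3)*(-2441 + 2384))) + 4626/(-158) = 2877/((((4 - 153) - 1688/3)*(-57))) + 4626*(-1/158) = 2877/(((-149 - 1688/3)*(-57))) - 2313/79 = 2877/((-2135/3*(-57))) - 2313/79 = 2877/40565 - 2313/79 = 2877*(1/40565) - 2313/79 = 411/5795 - 2313/79 = -13371366/457805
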